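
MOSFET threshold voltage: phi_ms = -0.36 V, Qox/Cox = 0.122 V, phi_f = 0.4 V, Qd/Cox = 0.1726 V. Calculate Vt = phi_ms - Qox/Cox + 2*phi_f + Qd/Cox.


Step 1: Vt = phi_ms - Qox/Cox + 2*phi_f + Qd/Cox
Step 2: Vt = -0.36 - 0.122 + 2*0.4 + 0.1726
Step 3: Vt = -0.36 - 0.122 + 0.8 + 0.1726
Step 4: Vt = 0.4906 V

0.4906


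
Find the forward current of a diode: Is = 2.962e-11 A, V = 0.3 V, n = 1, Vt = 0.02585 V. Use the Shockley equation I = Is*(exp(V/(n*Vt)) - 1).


Step 1: V/(n*Vt) = 0.3/(1*0.02585) = 11.6054
Step 2: exp(11.6054) = 1.0969e+05
Step 3: I = 2.962e-11 * (1.0969e+05 - 1) = 3.25e-06 A

3.25e-06


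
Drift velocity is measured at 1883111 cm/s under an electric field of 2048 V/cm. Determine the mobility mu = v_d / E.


Step 1: mu = v_d / E
Step 2: mu = 1883111 / 2048
Step 3: mu = 919.49 cm^2/(V*s)

919.49


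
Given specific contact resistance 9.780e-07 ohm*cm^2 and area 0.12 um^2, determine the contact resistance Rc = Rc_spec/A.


Step 1: Convert area to cm^2: 0.12 um^2 = 1.2000e-09 cm^2
Step 2: Rc = Rc_spec / A = 9.780e-07 / 1.2000e-09
Step 3: Rc = 8.15e+02 ohms

8.15e+02


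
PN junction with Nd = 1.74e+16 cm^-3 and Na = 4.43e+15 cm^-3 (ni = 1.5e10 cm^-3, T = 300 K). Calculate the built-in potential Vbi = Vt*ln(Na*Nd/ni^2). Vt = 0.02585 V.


Step 1: Compute Na*Nd/ni^2 = 4.43e+15 * 1.74e+16 / (1.5e10)^2 = 3.4259e+11
Step 2: ln(3.4259e+11) = 26.5598
Step 3: Vbi = 0.02585 * 26.5598 = 0.687 V

0.687


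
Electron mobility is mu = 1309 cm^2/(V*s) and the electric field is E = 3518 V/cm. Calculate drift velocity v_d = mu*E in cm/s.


Step 1: v_d = mu * E
Step 2: v_d = 1309 * 3518 = 4605062
Step 3: v_d = 4.61e+06 cm/s

4.61e+06


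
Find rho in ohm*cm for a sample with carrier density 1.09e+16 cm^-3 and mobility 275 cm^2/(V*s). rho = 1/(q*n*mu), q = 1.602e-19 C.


Step 1: sigma = q * n * mu = 1.602e-19 * 1.09e+16 * 275 = 4.80200e-01 S/cm
Step 2: rho = 1 / sigma = 1 / 4.80200e-01 = 2.082 ohm*cm

2.082


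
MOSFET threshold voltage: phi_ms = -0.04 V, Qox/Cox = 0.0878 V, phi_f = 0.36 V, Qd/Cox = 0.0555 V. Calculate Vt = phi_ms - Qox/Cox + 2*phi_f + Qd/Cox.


Step 1: Vt = phi_ms - Qox/Cox + 2*phi_f + Qd/Cox
Step 2: Vt = -0.04 - 0.0878 + 2*0.36 + 0.0555
Step 3: Vt = -0.04 - 0.0878 + 0.72 + 0.0555
Step 4: Vt = 0.6477 V

0.6477


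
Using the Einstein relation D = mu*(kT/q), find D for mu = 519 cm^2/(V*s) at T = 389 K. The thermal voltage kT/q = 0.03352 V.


Step 1: D = mu * (kT/q)
Step 2: D = 519 * 0.03352
Step 3: D = 17.4 cm^2/s

17.4


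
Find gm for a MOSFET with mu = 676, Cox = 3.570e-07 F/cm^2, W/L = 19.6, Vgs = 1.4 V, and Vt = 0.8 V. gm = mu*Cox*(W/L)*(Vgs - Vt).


Step 1: Vov = Vgs - Vt = 1.4 - 0.8 = 0.6 V
Step 2: gm = mu * Cox * (W/L) * Vov
Step 3: gm = 676 * 3.570e-07 * 19.6 * 0.6 = 2.84e-03 S

2.84e-03


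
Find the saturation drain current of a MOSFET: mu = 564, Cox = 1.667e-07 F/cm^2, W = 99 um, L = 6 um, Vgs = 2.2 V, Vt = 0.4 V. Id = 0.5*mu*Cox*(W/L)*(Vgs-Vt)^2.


Step 1: Overdrive voltage Vov = Vgs - Vt = 2.2 - 0.4 = 1.8 V
Step 2: W/L = 99/6 = 16.5
Step 3: Id = 0.5 * 564 * 1.667e-07 * 16.5 * 1.8^2
Step 4: Id = 2.51e-03 A

2.51e-03


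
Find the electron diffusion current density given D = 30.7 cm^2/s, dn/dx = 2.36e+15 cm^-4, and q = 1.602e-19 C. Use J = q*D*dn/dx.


Step 1: J = q * D * (dn/dx)
Step 2: J = 1.602e-19 * 30.7 * 2.36e+15
Step 3: J = 1.16e-02 A/cm^2

1.16e-02


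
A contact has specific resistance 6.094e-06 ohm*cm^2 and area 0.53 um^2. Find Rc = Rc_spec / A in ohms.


Step 1: Convert area to cm^2: 0.53 um^2 = 5.3000e-09 cm^2
Step 2: Rc = Rc_spec / A = 6.094e-06 / 5.3000e-09
Step 3: Rc = 1.15e+03 ohms

1.15e+03


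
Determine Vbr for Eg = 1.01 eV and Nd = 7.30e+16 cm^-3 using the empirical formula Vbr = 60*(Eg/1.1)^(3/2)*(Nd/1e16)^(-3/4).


Step 1: Eg/1.1 = 1.01/1.1 = 0.918182
Step 2: (Eg/1.1)^1.5 = 0.918182^1.5 = 0.879819
Step 3: (Nd/1e16)^(-0.75) = (7.3)^(-0.75) = 0.225169
Step 4: Vbr = 60 * 0.879819 * 0.225169 = 11.9 V

11.9


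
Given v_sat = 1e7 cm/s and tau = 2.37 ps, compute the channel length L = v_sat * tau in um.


Step 1: tau in seconds = 2.37 ps * 1e-12 = 2.3700e-12 s
Step 2: L = v_sat * tau = 1e7 * 2.3700e-12 = 2.3700e-05 cm
Step 3: L in um = 2.3700e-05 * 1e4 = 0.237 um

0.237


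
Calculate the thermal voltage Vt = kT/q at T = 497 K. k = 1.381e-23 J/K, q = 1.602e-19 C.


Step 1: kT = 1.381e-23 * 497 = 6.86357e-21 J
Step 2: Vt = kT/q = 6.86357e-21 / 1.602e-19
Step 3: Vt = 0.04284 V

0.04284


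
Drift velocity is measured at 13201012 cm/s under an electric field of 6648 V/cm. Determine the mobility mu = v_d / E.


Step 1: mu = v_d / E
Step 2: mu = 13201012 / 6648
Step 3: mu = 1985.71 cm^2/(V*s)

1985.71


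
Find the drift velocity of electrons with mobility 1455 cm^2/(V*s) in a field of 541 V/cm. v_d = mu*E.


Step 1: v_d = mu * E
Step 2: v_d = 1455 * 541 = 787155
Step 3: v_d = 7.87e+05 cm/s

7.87e+05


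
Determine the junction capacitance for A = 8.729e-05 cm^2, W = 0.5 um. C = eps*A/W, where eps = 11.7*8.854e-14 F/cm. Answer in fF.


Step 1: eps_Si = 11.7 * 8.854e-14 = 1.035918e-12 F/cm
Step 2: W in cm = 0.5 * 1e-4 = 5.00e-05 cm
Step 3: C = 1.035918e-12 * 8.729e-05 / 5.00e-05 = 1.808506e-12 F
Step 4: C = 1808.51 fF

1808.51


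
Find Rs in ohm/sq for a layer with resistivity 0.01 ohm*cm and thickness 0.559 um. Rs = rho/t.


Step 1: Convert thickness to cm: t = 0.559 um = 5.5900e-05 cm
Step 2: Rs = rho / t = 0.01 / 5.5900e-05
Step 3: Rs = 178.9 ohm/sq

178.9


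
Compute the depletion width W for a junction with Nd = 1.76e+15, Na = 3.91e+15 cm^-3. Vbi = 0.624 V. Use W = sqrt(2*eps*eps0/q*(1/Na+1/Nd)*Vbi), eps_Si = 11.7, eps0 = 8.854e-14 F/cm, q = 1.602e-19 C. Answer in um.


Step 1: 1/Na + 1/Nd = 1/3.91e+15 + 1/1.76e+15 = 8.23936e-16
Step 2: 2*eps*eps0/q = 2*11.7*8.854e-14/1.602e-19 = 1.293281e+07
Step 3: W^2 = 1.293281e+07 * 8.23936e-16 * 0.624 = 6.64922e-09
Step 4: W = sqrt(6.64922e-09) = 8.154e-05 cm = 0.8154 um

0.8154


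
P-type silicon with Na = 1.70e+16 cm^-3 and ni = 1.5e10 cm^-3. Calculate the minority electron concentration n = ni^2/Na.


Step 1: Majority hole concentration p ≈ Na = 1.70e+16 cm^-3
Step 2: n = ni^2 / Na = (1.5e10)^2 / 1.70e+16
Step 3: n = 1.32e+04 cm^-3

1.32e+04


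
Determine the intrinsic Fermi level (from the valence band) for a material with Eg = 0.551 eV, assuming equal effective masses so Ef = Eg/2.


Step 1: For an intrinsic semiconductor, the Fermi level sits at midgap.
Step 2: Ef = Eg / 2 = 0.551 / 2 = 0.2755 eV

0.2755


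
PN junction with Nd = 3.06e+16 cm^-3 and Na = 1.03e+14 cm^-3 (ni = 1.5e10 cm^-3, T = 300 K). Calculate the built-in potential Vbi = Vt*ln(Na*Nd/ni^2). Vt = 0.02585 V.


Step 1: Compute Na*Nd/ni^2 = 1.03e+14 * 3.06e+16 / (1.5e10)^2 = 1.4008e+10
Step 2: ln(1.4008e+10) = 23.3629
Step 3: Vbi = 0.02585 * 23.3629 = 0.604 V

0.604


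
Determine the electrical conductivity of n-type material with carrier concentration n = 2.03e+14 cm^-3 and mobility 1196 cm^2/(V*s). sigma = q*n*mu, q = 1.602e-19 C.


Step 1: sigma = q * n * mu
Step 2: sigma = 1.602e-19 * 2.03e+14 * 1196
Step 3: sigma = 3.889e-02 S/cm

3.889e-02


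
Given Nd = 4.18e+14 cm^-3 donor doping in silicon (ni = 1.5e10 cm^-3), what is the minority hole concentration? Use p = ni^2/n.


Step 1: Since Nd >> ni, n ≈ Nd = 4.18e+14 cm^-3
Step 2: p = ni^2 / n = (1.5e10)^2 / 4.18e+14
Step 3: p = 2.25e20 / 4.18e+14 = 5.38e+05 cm^-3

5.38e+05


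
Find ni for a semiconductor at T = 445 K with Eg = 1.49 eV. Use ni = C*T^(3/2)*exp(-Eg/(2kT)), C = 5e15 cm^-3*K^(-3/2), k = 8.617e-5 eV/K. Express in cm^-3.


Step 1: Compute kT = 8.617e-5 * 445 = 0.03834565 eV
Step 2: Exponent = -Eg/(2kT) = -1.49/(2*0.03834565) = -19.42854
Step 3: T^(3/2) = 445^1.5 = 9387.29
Step 4: ni = 5e15 * 9387.29 * exp(-19.42854) = 1.71e+11 cm^-3

1.71e+11


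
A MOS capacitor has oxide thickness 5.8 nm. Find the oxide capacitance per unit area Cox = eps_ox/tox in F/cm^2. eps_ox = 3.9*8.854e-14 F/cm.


Step 1: eps_ox = 3.9 * 8.854e-14 = 3.45306e-13 F/cm
Step 2: tox in cm = 5.8 nm * 1e-7 = 5.8000e-07 cm
Step 3: Cox = 3.45306e-13 / 5.8000e-07 = 5.95e-07 F/cm^2

5.95e-07


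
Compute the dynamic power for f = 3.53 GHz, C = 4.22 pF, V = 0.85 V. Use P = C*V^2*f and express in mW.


Step 1: V^2 = 0.85^2 = 0.7225 V^2
Step 2: P = C*V^2*f = 4.22e-12 F * 0.7225 * 3.53e9 Hz
Step 3: P = 1.07627935e-02 W
Step 4: P = 10.763 mW

10.763


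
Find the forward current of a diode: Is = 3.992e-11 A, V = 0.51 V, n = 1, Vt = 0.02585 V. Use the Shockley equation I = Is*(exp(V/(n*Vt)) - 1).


Step 1: V/(n*Vt) = 0.51/(1*0.02585) = 19.7292
Step 2: exp(19.7292) = 3.7007e+08
Step 3: I = 3.992e-11 * (3.7007e+08 - 1) = 1.48e-02 A

1.48e-02


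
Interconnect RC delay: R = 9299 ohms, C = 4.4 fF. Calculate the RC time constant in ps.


Step 1: tau = R * C
Step 2: tau = 9299 * 4.4 fF = 9299 * 4.4e-15 F
Step 3: tau = 4.09156e-11 s = 40.9156 ps

40.9156


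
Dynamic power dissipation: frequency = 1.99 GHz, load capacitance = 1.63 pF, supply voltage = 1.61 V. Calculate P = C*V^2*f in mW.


Step 1: V^2 = 1.61^2 = 2.5921 V^2
Step 2: P = C*V^2*f = 1.63e-12 F * 2.5921 * 1.99e9 Hz
Step 3: P = 8.40799477e-03 W
Step 4: P = 8.408 mW

8.408


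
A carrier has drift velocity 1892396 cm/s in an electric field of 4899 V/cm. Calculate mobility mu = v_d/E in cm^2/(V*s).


Step 1: mu = v_d / E
Step 2: mu = 1892396 / 4899
Step 3: mu = 386.28 cm^2/(V*s)

386.28


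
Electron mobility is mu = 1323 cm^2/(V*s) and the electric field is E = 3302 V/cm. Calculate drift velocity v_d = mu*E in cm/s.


Step 1: v_d = mu * E
Step 2: v_d = 1323 * 3302 = 4368546
Step 3: v_d = 4.37e+06 cm/s

4.37e+06


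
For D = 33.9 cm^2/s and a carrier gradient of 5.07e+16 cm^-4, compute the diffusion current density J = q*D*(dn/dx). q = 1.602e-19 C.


Step 1: J = q * D * (dn/dx)
Step 2: J = 1.602e-19 * 33.9 * 5.07e+16
Step 3: J = 2.75e-01 A/cm^2

2.75e-01


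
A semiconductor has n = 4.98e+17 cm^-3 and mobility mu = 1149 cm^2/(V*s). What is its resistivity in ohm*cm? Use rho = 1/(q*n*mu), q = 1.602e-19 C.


Step 1: sigma = q * n * mu = 1.602e-19 * 4.98e+17 * 1149 = 9.16668e+01 S/cm
Step 2: rho = 1 / sigma = 1 / 9.16668e+01 = 0.01091 ohm*cm

0.01091


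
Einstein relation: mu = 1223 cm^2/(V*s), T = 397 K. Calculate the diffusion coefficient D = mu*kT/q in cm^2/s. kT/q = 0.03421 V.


Step 1: D = mu * (kT/q)
Step 2: D = 1223 * 0.03421
Step 3: D = 41.84 cm^2/s

41.84


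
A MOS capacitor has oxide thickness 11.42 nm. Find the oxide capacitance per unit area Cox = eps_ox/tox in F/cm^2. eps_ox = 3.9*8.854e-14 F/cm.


Step 1: eps_ox = 3.9 * 8.854e-14 = 3.45306e-13 F/cm
Step 2: tox in cm = 11.42 nm * 1e-7 = 1.1420e-06 cm
Step 3: Cox = 3.45306e-13 / 1.1420e-06 = 3.02e-07 F/cm^2

3.02e-07


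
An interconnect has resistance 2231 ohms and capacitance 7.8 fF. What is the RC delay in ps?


Step 1: tau = R * C
Step 2: tau = 2231 * 7.8 fF = 2231 * 7.8e-15 F
Step 3: tau = 1.74018e-11 s = 17.4018 ps

17.4018


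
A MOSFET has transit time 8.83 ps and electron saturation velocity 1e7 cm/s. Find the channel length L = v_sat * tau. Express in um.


Step 1: tau in seconds = 8.83 ps * 1e-12 = 8.8300e-12 s
Step 2: L = v_sat * tau = 1e7 * 8.8300e-12 = 8.8300e-05 cm
Step 3: L in um = 8.8300e-05 * 1e4 = 0.883 um

0.883


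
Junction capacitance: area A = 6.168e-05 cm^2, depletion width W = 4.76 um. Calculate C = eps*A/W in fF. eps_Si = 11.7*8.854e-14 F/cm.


Step 1: eps_Si = 11.7 * 8.854e-14 = 1.035918e-12 F/cm
Step 2: W in cm = 4.76 * 1e-4 = 4.76e-04 cm
Step 3: C = 1.035918e-12 * 6.168e-05 / 4.76e-04 = 1.342341e-13 F
Step 4: C = 134.23 fF

134.23


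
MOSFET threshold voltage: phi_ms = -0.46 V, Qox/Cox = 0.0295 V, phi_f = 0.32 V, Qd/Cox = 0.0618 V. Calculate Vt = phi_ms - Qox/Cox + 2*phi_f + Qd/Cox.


Step 1: Vt = phi_ms - Qox/Cox + 2*phi_f + Qd/Cox
Step 2: Vt = -0.46 - 0.0295 + 2*0.32 + 0.0618
Step 3: Vt = -0.46 - 0.0295 + 0.64 + 0.0618
Step 4: Vt = 0.2123 V

0.2123


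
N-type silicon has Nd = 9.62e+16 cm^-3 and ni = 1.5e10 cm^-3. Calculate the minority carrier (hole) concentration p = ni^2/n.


Step 1: Since Nd >> ni, n ≈ Nd = 9.62e+16 cm^-3
Step 2: p = ni^2 / n = (1.5e10)^2 / 9.62e+16
Step 3: p = 2.25e20 / 9.62e+16 = 2.34e+03 cm^-3

2.34e+03


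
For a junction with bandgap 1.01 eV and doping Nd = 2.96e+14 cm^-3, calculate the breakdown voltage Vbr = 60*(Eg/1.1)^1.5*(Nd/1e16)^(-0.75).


Step 1: Eg/1.1 = 1.01/1.1 = 0.918182
Step 2: (Eg/1.1)^1.5 = 0.918182^1.5 = 0.879819
Step 3: (Nd/1e16)^(-0.75) = (0.0296)^(-0.75) = 14.013003
Step 4: Vbr = 60 * 0.879819 * 14.013003 = 739.7 V

739.7


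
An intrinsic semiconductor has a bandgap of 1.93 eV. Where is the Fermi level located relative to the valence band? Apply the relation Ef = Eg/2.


Step 1: For an intrinsic semiconductor, the Fermi level sits at midgap.
Step 2: Ef = Eg / 2 = 1.93 / 2 = 0.965 eV

0.965


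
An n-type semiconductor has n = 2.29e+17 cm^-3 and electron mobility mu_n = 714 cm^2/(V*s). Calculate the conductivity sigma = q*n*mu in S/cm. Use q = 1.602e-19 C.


Step 1: sigma = q * n * mu
Step 2: sigma = 1.602e-19 * 2.29e+17 * 714
Step 3: sigma = 2.619e+01 S/cm

2.619e+01


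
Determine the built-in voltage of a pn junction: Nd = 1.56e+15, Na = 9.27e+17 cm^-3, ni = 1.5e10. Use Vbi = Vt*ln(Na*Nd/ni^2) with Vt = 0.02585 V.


Step 1: Compute Na*Nd/ni^2 = 9.27e+17 * 1.56e+15 / (1.5e10)^2 = 6.4272e+12
Step 2: ln(6.4272e+12) = 29.4916
Step 3: Vbi = 0.02585 * 29.4916 = 0.762 V

0.762


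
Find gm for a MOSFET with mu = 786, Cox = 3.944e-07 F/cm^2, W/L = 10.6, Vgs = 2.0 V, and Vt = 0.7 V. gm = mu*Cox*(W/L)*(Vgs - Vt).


Step 1: Vov = Vgs - Vt = 2.0 - 0.7 = 1.3 V
Step 2: gm = mu * Cox * (W/L) * Vov
Step 3: gm = 786 * 3.944e-07 * 10.6 * 1.3 = 4.27e-03 S

4.27e-03


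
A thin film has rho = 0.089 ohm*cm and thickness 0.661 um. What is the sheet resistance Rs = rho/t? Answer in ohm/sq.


Step 1: Convert thickness to cm: t = 0.661 um = 6.6100e-05 cm
Step 2: Rs = rho / t = 0.089 / 6.6100e-05
Step 3: Rs = 1346.4 ohm/sq

1346.4


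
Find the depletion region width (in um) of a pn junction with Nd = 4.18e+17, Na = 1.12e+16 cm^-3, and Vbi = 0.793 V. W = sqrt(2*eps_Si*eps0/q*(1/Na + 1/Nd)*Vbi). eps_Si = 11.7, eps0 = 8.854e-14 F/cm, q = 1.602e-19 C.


Step 1: 1/Na + 1/Nd = 1/1.12e+16 + 1/4.18e+17 = 9.16781e-17
Step 2: 2*eps*eps0/q = 2*11.7*8.854e-14/1.602e-19 = 1.293281e+07
Step 3: W^2 = 1.293281e+07 * 9.16781e-17 * 0.793 = 9.40225e-10
Step 4: W = sqrt(9.40225e-10) = 3.066e-05 cm = 0.3066 um

0.3066


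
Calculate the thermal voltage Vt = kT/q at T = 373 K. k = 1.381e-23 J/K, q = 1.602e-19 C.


Step 1: kT = 1.381e-23 * 373 = 5.15113e-21 J
Step 2: Vt = kT/q = 5.15113e-21 / 1.602e-19
Step 3: Vt = 0.03215 V

0.03215


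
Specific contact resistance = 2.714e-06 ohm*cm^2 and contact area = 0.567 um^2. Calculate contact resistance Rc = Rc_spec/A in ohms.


Step 1: Convert area to cm^2: 0.567 um^2 = 5.6700e-09 cm^2
Step 2: Rc = Rc_spec / A = 2.714e-06 / 5.6700e-09
Step 3: Rc = 4.79e+02 ohms

4.79e+02


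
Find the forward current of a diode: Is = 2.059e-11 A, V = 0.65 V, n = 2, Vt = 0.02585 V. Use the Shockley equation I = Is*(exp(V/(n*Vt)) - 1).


Step 1: V/(n*Vt) = 0.65/(2*0.02585) = 12.5725
Step 2: exp(12.5725) = 2.8851e+05
Step 3: I = 2.059e-11 * (2.8851e+05 - 1) = 5.94e-06 A

5.94e-06


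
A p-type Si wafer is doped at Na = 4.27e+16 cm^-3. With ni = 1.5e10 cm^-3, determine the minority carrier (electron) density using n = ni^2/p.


Step 1: Majority hole concentration p ≈ Na = 4.27e+16 cm^-3
Step 2: n = ni^2 / Na = (1.5e10)^2 / 4.27e+16
Step 3: n = 5.27e+03 cm^-3

5.27e+03


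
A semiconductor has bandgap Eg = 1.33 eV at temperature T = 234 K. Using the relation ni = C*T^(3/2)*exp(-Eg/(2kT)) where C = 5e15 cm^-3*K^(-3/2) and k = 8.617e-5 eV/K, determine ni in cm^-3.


Step 1: Compute kT = 8.617e-5 * 234 = 0.02016378 eV
Step 2: Exponent = -Eg/(2kT) = -1.33/(2*0.02016378) = -32.97993
Step 3: T^(3/2) = 234^1.5 = 3579.51
Step 4: ni = 5e15 * 3579.51 * exp(-32.97993) = 8.51e+04 cm^-3

8.51e+04


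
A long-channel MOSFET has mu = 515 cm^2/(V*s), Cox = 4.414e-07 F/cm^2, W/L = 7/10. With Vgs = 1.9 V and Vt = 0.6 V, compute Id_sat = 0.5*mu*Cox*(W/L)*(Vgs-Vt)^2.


Step 1: Overdrive voltage Vov = Vgs - Vt = 1.9 - 0.6 = 1.3 V
Step 2: W/L = 7/10 = 0.7
Step 3: Id = 0.5 * 515 * 4.414e-07 * 0.7 * 1.3^2
Step 4: Id = 1.34e-04 A

1.34e-04


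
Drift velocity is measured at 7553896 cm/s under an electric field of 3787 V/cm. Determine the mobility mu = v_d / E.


Step 1: mu = v_d / E
Step 2: mu = 7553896 / 3787
Step 3: mu = 1994.69 cm^2/(V*s)

1994.69


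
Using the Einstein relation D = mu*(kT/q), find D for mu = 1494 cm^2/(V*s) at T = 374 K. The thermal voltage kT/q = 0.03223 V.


Step 1: D = mu * (kT/q)
Step 2: D = 1494 * 0.03223
Step 3: D = 48.15 cm^2/s

48.15


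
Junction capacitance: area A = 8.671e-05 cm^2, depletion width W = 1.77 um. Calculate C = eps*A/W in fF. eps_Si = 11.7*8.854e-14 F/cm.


Step 1: eps_Si = 11.7 * 8.854e-14 = 1.035918e-12 F/cm
Step 2: W in cm = 1.77 * 1e-4 = 1.77e-04 cm
Step 3: C = 1.035918e-12 * 8.671e-05 / 1.77e-04 = 5.074828e-13 F
Step 4: C = 507.48 fF

507.48


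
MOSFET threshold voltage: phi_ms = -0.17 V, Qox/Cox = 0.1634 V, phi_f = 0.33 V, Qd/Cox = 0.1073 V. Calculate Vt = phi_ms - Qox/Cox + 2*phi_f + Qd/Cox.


Step 1: Vt = phi_ms - Qox/Cox + 2*phi_f + Qd/Cox
Step 2: Vt = -0.17 - 0.1634 + 2*0.33 + 0.1073
Step 3: Vt = -0.17 - 0.1634 + 0.66 + 0.1073
Step 4: Vt = 0.4339 V

0.4339


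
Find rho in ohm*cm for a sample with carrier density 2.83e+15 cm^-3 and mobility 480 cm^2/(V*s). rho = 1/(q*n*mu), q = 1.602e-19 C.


Step 1: sigma = q * n * mu = 1.602e-19 * 2.83e+15 * 480 = 2.17616e-01 S/cm
Step 2: rho = 1 / sigma = 1 / 2.17616e-01 = 4.595 ohm*cm

4.595


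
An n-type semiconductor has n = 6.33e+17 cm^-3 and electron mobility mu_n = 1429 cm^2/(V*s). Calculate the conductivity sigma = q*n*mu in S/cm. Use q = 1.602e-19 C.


Step 1: sigma = q * n * mu
Step 2: sigma = 1.602e-19 * 6.33e+17 * 1429
Step 3: sigma = 1.449e+02 S/cm

1.449e+02


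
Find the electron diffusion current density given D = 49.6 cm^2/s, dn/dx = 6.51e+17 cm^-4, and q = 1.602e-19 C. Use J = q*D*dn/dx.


Step 1: J = q * D * (dn/dx)
Step 2: J = 1.602e-19 * 49.6 * 6.51e+17
Step 3: J = 5.17e+00 A/cm^2

5.17e+00


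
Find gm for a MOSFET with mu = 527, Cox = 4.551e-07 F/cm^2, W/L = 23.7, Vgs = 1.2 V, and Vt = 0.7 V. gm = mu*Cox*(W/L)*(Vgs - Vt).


Step 1: Vov = Vgs - Vt = 1.2 - 0.7 = 0.5 V
Step 2: gm = mu * Cox * (W/L) * Vov
Step 3: gm = 527 * 4.551e-07 * 23.7 * 0.5 = 2.84e-03 S

2.84e-03


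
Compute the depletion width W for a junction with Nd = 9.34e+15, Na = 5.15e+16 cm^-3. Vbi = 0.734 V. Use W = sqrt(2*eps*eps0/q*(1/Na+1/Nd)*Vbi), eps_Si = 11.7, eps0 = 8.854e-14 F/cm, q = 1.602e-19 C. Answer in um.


Step 1: 1/Na + 1/Nd = 1/5.15e+16 + 1/9.34e+15 = 1.26484e-16
Step 2: 2*eps*eps0/q = 2*11.7*8.854e-14/1.602e-19 = 1.293281e+07
Step 3: W^2 = 1.293281e+07 * 1.26484e-16 * 0.734 = 1.20067e-09
Step 4: W = sqrt(1.20067e-09) = 3.465e-05 cm = 0.3465 um

0.3465


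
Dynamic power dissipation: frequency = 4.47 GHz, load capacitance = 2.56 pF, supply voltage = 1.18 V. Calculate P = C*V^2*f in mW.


Step 1: V^2 = 1.18^2 = 1.3924 V^2
Step 2: P = C*V^2*f = 2.56e-12 F * 1.3924 * 4.47e9 Hz
Step 3: P = 1.593351168e-02 W
Step 4: P = 15.934 mW

15.934


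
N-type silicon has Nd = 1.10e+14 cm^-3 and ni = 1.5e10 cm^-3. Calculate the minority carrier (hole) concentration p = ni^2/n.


Step 1: Since Nd >> ni, n ≈ Nd = 1.10e+14 cm^-3
Step 2: p = ni^2 / n = (1.5e10)^2 / 1.10e+14
Step 3: p = 2.25e20 / 1.10e+14 = 2.05e+06 cm^-3

2.05e+06


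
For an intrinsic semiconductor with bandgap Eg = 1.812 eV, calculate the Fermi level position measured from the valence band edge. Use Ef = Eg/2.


Step 1: For an intrinsic semiconductor, the Fermi level sits at midgap.
Step 2: Ef = Eg / 2 = 1.812 / 2 = 0.906 eV

0.906


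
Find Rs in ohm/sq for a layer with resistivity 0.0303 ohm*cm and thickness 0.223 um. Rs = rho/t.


Step 1: Convert thickness to cm: t = 0.223 um = 2.2300e-05 cm
Step 2: Rs = rho / t = 0.0303 / 2.2300e-05
Step 3: Rs = 1358.7 ohm/sq

1358.7


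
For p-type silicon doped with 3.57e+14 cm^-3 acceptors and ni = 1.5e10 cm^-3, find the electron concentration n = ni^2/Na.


Step 1: Majority hole concentration p ≈ Na = 3.57e+14 cm^-3
Step 2: n = ni^2 / Na = (1.5e10)^2 / 3.57e+14
Step 3: n = 6.30e+05 cm^-3

6.30e+05


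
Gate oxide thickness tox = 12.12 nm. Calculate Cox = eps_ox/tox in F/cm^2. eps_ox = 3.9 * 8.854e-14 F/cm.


Step 1: eps_ox = 3.9 * 8.854e-14 = 3.45306e-13 F/cm
Step 2: tox in cm = 12.12 nm * 1e-7 = 1.2120e-06 cm
Step 3: Cox = 3.45306e-13 / 1.2120e-06 = 2.85e-07 F/cm^2

2.85e-07


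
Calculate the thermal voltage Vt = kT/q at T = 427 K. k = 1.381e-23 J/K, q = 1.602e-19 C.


Step 1: kT = 1.381e-23 * 427 = 5.89687e-21 J
Step 2: Vt = kT/q = 5.89687e-21 / 1.602e-19
Step 3: Vt = 0.03681 V

0.03681


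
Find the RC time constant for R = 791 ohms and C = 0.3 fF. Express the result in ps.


Step 1: tau = R * C
Step 2: tau = 791 * 0.3 fF = 791 * 3.0e-16 F
Step 3: tau = 2.373e-13 s = 0.2373 ps

0.2373


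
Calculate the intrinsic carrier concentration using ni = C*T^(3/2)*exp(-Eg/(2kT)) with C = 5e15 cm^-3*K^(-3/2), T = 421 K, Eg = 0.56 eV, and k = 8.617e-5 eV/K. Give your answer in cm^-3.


Step 1: Compute kT = 8.617e-5 * 421 = 0.03627757 eV
Step 2: Exponent = -Eg/(2kT) = -0.56/(2*0.03627757) = -7.71827
Step 3: T^(3/2) = 421^1.5 = 8638.20
Step 4: ni = 5e15 * 8638.20 * exp(-7.71827) = 1.92e+16 cm^-3

1.92e+16


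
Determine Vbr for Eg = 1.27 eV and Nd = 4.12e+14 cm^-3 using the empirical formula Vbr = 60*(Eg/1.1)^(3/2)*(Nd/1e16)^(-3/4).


Step 1: Eg/1.1 = 1.27/1.1 = 1.154545
Step 2: (Eg/1.1)^1.5 = 1.154545^1.5 = 1.240556
Step 3: (Nd/1e16)^(-0.75) = (0.0412)^(-0.75) = 10.935209
Step 4: Vbr = 60 * 1.240556 * 10.935209 = 813.9 V

813.9


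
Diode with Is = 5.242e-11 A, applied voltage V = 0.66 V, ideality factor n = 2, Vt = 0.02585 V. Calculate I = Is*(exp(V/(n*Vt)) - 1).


Step 1: V/(n*Vt) = 0.66/(2*0.02585) = 12.7660
Step 2: exp(12.7660) = 3.5011e+05
Step 3: I = 5.242e-11 * (3.5011e+05 - 1) = 1.84e-05 A

1.84e-05


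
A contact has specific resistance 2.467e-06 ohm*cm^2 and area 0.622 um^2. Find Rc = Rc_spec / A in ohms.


Step 1: Convert area to cm^2: 0.622 um^2 = 6.2200e-09 cm^2
Step 2: Rc = Rc_spec / A = 2.467e-06 / 6.2200e-09
Step 3: Rc = 3.97e+02 ohms

3.97e+02


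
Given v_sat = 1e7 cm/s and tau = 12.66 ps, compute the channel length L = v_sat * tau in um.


Step 1: tau in seconds = 12.66 ps * 1e-12 = 1.2660e-11 s
Step 2: L = v_sat * tau = 1e7 * 1.2660e-11 = 1.2660e-04 cm
Step 3: L in um = 1.2660e-04 * 1e4 = 1.266 um

1.266


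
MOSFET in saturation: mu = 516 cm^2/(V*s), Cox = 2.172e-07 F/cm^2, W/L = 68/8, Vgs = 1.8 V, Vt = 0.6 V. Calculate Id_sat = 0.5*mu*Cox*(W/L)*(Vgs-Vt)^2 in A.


Step 1: Overdrive voltage Vov = Vgs - Vt = 1.8 - 0.6 = 1.2 V
Step 2: W/L = 68/8 = 8.5
Step 3: Id = 0.5 * 516 * 2.172e-07 * 8.5 * 1.2^2
Step 4: Id = 6.86e-04 A

6.86e-04


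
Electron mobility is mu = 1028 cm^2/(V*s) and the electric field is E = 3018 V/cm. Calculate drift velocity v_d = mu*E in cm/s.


Step 1: v_d = mu * E
Step 2: v_d = 1028 * 3018 = 3102504
Step 3: v_d = 3.10e+06 cm/s

3.10e+06


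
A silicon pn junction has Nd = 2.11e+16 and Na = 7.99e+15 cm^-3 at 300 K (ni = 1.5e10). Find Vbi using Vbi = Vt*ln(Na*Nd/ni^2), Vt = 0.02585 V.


Step 1: Compute Na*Nd/ni^2 = 7.99e+15 * 2.11e+16 / (1.5e10)^2 = 7.4928e+11
Step 2: ln(7.4928e+11) = 27.3424
Step 3: Vbi = 0.02585 * 27.3424 = 0.707 V

0.707


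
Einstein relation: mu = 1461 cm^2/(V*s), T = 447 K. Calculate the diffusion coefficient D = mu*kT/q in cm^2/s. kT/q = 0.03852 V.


Step 1: D = mu * (kT/q)
Step 2: D = 1461 * 0.03852
Step 3: D = 56.28 cm^2/s

56.28


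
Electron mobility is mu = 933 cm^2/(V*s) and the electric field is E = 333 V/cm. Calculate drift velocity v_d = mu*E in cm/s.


Step 1: v_d = mu * E
Step 2: v_d = 933 * 333 = 310689
Step 3: v_d = 3.11e+05 cm/s

3.11e+05


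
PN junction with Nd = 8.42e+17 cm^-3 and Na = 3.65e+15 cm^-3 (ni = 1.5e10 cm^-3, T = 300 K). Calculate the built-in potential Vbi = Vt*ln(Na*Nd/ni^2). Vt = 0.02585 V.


Step 1: Compute Na*Nd/ni^2 = 3.65e+15 * 8.42e+17 / (1.5e10)^2 = 1.3659e+13
Step 2: ln(1.3659e+13) = 30.2454
Step 3: Vbi = 0.02585 * 30.2454 = 0.782 V

0.782


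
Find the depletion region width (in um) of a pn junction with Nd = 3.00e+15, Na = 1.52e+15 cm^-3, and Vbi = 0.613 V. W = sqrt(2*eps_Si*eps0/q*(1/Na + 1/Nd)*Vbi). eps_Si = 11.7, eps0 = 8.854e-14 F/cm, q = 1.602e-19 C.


Step 1: 1/Na + 1/Nd = 1/1.52e+15 + 1/3.00e+15 = 9.91228e-16
Step 2: 2*eps*eps0/q = 2*11.7*8.854e-14/1.602e-19 = 1.293281e+07
Step 3: W^2 = 1.293281e+07 * 9.91228e-16 * 0.613 = 7.85827e-09
Step 4: W = sqrt(7.85827e-09) = 8.865e-05 cm = 0.8865 um

0.8865


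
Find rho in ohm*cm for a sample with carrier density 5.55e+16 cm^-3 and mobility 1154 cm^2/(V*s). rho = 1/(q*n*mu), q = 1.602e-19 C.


Step 1: sigma = q * n * mu = 1.602e-19 * 5.55e+16 * 1154 = 1.02603e+01 S/cm
Step 2: rho = 1 / sigma = 1 / 1.02603e+01 = 0.09746 ohm*cm

0.09746


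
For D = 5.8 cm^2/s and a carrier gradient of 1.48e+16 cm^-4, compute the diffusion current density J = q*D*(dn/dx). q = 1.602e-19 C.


Step 1: J = q * D * (dn/dx)
Step 2: J = 1.602e-19 * 5.8 * 1.48e+16
Step 3: J = 1.38e-02 A/cm^2

1.38e-02


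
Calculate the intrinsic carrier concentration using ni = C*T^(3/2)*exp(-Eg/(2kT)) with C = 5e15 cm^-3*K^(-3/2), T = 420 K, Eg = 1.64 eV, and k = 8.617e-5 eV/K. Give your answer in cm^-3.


Step 1: Compute kT = 8.617e-5 * 420 = 0.0361914 eV
Step 2: Exponent = -Eg/(2kT) = -1.64/(2*0.0361914) = -22.65732
Step 3: T^(3/2) = 420^1.5 = 8607.44
Step 4: ni = 5e15 * 8607.44 * exp(-22.65732) = 6.22e+09 cm^-3

6.22e+09


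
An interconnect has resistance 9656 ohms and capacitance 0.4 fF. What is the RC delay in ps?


Step 1: tau = R * C
Step 2: tau = 9656 * 0.4 fF = 9656 * 4.0e-16 F
Step 3: tau = 3.8624e-12 s = 3.8624 ps

3.8624


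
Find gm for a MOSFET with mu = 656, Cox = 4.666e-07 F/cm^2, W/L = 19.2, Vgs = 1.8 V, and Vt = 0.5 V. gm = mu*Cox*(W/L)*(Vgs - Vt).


Step 1: Vov = Vgs - Vt = 1.8 - 0.5 = 1.3 V
Step 2: gm = mu * Cox * (W/L) * Vov
Step 3: gm = 656 * 4.666e-07 * 19.2 * 1.3 = 7.64e-03 S

7.64e-03


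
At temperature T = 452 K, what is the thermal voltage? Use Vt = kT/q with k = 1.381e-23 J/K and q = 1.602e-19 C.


Step 1: kT = 1.381e-23 * 452 = 6.24212e-21 J
Step 2: Vt = kT/q = 6.24212e-21 / 1.602e-19
Step 3: Vt = 0.03896 V

0.03896


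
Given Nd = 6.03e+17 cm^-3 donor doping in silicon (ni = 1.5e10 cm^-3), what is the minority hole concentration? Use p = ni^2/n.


Step 1: Since Nd >> ni, n ≈ Nd = 6.03e+17 cm^-3
Step 2: p = ni^2 / n = (1.5e10)^2 / 6.03e+17
Step 3: p = 2.25e20 / 6.03e+17 = 3.73e+02 cm^-3

3.73e+02


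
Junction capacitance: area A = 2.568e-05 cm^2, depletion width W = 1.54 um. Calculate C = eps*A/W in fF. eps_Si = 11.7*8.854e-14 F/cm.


Step 1: eps_Si = 11.7 * 8.854e-14 = 1.035918e-12 F/cm
Step 2: W in cm = 1.54 * 1e-4 = 1.54e-04 cm
Step 3: C = 1.035918e-12 * 2.568e-05 / 1.54e-04 = 1.727427e-13 F
Step 4: C = 172.74 fF

172.74


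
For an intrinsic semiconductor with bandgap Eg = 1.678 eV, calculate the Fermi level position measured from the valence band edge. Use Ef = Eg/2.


Step 1: For an intrinsic semiconductor, the Fermi level sits at midgap.
Step 2: Ef = Eg / 2 = 1.678 / 2 = 0.839 eV

0.839


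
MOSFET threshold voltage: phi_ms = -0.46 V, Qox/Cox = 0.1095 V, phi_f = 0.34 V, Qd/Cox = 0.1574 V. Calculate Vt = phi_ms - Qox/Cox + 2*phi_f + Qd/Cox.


Step 1: Vt = phi_ms - Qox/Cox + 2*phi_f + Qd/Cox
Step 2: Vt = -0.46 - 0.1095 + 2*0.34 + 0.1574
Step 3: Vt = -0.46 - 0.1095 + 0.68 + 0.1574
Step 4: Vt = 0.2679 V

0.2679


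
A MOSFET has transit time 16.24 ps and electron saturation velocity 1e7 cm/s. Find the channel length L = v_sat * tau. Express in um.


Step 1: tau in seconds = 16.24 ps * 1e-12 = 1.6240e-11 s
Step 2: L = v_sat * tau = 1e7 * 1.6240e-11 = 1.6240e-04 cm
Step 3: L in um = 1.6240e-04 * 1e4 = 1.624 um

1.624


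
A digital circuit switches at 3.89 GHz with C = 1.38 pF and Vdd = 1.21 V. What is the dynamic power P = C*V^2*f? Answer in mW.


Step 1: V^2 = 1.21^2 = 1.4641 V^2
Step 2: P = C*V^2*f = 1.38e-12 F * 1.4641 * 3.89e9 Hz
Step 3: P = 7.85958162e-03 W
Step 4: P = 7.86 mW

7.86


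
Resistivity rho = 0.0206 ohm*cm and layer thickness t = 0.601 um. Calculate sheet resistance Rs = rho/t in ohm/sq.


Step 1: Convert thickness to cm: t = 0.601 um = 6.0100e-05 cm
Step 2: Rs = rho / t = 0.0206 / 6.0100e-05
Step 3: Rs = 342.8 ohm/sq

342.8


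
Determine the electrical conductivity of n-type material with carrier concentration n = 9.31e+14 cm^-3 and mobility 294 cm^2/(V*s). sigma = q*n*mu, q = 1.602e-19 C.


Step 1: sigma = q * n * mu
Step 2: sigma = 1.602e-19 * 9.31e+14 * 294
Step 3: sigma = 4.385e-02 S/cm

4.385e-02


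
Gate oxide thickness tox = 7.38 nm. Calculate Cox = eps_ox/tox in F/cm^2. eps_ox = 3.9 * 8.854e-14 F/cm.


Step 1: eps_ox = 3.9 * 8.854e-14 = 3.45306e-13 F/cm
Step 2: tox in cm = 7.38 nm * 1e-7 = 7.3800e-07 cm
Step 3: Cox = 3.45306e-13 / 7.3800e-07 = 4.68e-07 F/cm^2

4.68e-07


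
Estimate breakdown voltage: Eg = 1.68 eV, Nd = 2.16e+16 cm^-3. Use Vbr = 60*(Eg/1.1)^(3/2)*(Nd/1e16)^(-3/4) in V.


Step 1: Eg/1.1 = 1.68/1.1 = 1.527273
Step 2: (Eg/1.1)^1.5 = 1.527273^1.5 = 1.887448
Step 3: (Nd/1e16)^(-0.75) = (2.16)^(-0.75) = 0.561254
Step 4: Vbr = 60 * 1.887448 * 0.561254 = 63.6 V

63.6


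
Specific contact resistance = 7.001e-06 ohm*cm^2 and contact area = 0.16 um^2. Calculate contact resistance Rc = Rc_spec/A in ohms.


Step 1: Convert area to cm^2: 0.16 um^2 = 1.6000e-09 cm^2
Step 2: Rc = Rc_spec / A = 7.001e-06 / 1.6000e-09
Step 3: Rc = 4.38e+03 ohms

4.38e+03


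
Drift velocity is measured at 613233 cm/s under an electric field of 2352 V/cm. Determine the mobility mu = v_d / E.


Step 1: mu = v_d / E
Step 2: mu = 613233 / 2352
Step 3: mu = 260.73 cm^2/(V*s)

260.73


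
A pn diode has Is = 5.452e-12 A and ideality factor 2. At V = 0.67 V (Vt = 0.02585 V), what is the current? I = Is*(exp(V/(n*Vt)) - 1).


Step 1: V/(n*Vt) = 0.67/(2*0.02585) = 12.9594
Step 2: exp(12.9594) = 4.2481e+05
Step 3: I = 5.452e-12 * (4.2481e+05 - 1) = 2.32e-06 A

2.32e-06


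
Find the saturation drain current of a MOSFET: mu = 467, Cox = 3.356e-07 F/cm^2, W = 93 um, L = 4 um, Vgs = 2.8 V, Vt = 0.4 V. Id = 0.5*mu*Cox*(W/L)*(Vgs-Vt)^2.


Step 1: Overdrive voltage Vov = Vgs - Vt = 2.8 - 0.4 = 2.4 V
Step 2: W/L = 93/4 = 23.25
Step 3: Id = 0.5 * 467 * 3.356e-07 * 23.25 * 2.4^2
Step 4: Id = 1.05e-02 A

1.05e-02


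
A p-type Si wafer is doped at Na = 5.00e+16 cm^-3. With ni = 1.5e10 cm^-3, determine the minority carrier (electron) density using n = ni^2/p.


Step 1: Majority hole concentration p ≈ Na = 5.00e+16 cm^-3
Step 2: n = ni^2 / Na = (1.5e10)^2 / 5.00e+16
Step 3: n = 4.50e+03 cm^-3

4.50e+03


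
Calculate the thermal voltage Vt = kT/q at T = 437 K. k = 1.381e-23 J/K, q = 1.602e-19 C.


Step 1: kT = 1.381e-23 * 437 = 6.03497e-21 J
Step 2: Vt = kT/q = 6.03497e-21 / 1.602e-19
Step 3: Vt = 0.03767 V

0.03767


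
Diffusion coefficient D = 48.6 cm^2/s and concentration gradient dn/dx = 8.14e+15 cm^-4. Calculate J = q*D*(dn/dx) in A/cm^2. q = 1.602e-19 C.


Step 1: J = q * D * (dn/dx)
Step 2: J = 1.602e-19 * 48.6 * 8.14e+15
Step 3: J = 6.34e-02 A/cm^2

6.34e-02


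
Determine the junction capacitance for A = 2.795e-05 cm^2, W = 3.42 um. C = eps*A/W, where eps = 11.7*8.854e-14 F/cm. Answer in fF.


Step 1: eps_Si = 11.7 * 8.854e-14 = 1.035918e-12 F/cm
Step 2: W in cm = 3.42 * 1e-4 = 3.42e-04 cm
Step 3: C = 1.035918e-12 * 2.795e-05 / 3.42e-04 = 8.466055e-14 F
Step 4: C = 84.66 fF

84.66


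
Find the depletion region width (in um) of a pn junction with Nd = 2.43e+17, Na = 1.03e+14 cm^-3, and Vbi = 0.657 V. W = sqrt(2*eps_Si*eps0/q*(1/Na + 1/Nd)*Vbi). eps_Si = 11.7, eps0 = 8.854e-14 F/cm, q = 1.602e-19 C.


Step 1: 1/Na + 1/Nd = 1/1.03e+14 + 1/2.43e+17 = 9.71285e-15
Step 2: 2*eps*eps0/q = 2*11.7*8.854e-14/1.602e-19 = 1.293281e+07
Step 3: W^2 = 1.293281e+07 * 9.71285e-15 * 0.657 = 8.25287e-08
Step 4: W = sqrt(8.25287e-08) = 2.873e-04 cm = 2.873 um

2.873


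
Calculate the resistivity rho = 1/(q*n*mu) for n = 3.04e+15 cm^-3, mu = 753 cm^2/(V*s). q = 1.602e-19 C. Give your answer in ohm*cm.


Step 1: sigma = q * n * mu = 1.602e-19 * 3.04e+15 * 753 = 3.66717e-01 S/cm
Step 2: rho = 1 / sigma = 1 / 3.66717e-01 = 2.727 ohm*cm

2.727


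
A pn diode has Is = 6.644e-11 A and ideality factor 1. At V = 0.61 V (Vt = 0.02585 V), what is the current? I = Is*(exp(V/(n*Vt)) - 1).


Step 1: V/(n*Vt) = 0.61/(1*0.02585) = 23.5977
Step 2: exp(23.5977) = 1.7715e+10
Step 3: I = 6.644e-11 * (1.7715e+10 - 1) = 1.18e+00 A

1.18e+00


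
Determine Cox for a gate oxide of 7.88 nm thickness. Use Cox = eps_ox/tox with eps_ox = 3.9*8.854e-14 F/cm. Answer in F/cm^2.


Step 1: eps_ox = 3.9 * 8.854e-14 = 3.45306e-13 F/cm
Step 2: tox in cm = 7.88 nm * 1e-7 = 7.8800e-07 cm
Step 3: Cox = 3.45306e-13 / 7.8800e-07 = 4.38e-07 F/cm^2

4.38e-07


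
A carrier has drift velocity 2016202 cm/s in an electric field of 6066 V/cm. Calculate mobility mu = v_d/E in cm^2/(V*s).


Step 1: mu = v_d / E
Step 2: mu = 2016202 / 6066
Step 3: mu = 332.38 cm^2/(V*s)

332.38


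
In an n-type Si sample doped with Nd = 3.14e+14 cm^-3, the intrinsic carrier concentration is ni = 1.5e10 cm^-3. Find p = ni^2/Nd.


Step 1: Since Nd >> ni, n ≈ Nd = 3.14e+14 cm^-3
Step 2: p = ni^2 / n = (1.5e10)^2 / 3.14e+14
Step 3: p = 2.25e20 / 3.14e+14 = 7.17e+05 cm^-3

7.17e+05


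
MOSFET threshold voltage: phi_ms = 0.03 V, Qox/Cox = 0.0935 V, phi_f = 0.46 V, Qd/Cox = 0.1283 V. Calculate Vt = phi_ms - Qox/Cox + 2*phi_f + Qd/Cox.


Step 1: Vt = phi_ms - Qox/Cox + 2*phi_f + Qd/Cox
Step 2: Vt = 0.03 - 0.0935 + 2*0.46 + 0.1283
Step 3: Vt = 0.03 - 0.0935 + 0.92 + 0.1283
Step 4: Vt = 0.9848 V

0.9848


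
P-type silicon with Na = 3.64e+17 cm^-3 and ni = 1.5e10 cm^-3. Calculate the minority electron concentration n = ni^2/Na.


Step 1: Majority hole concentration p ≈ Na = 3.64e+17 cm^-3
Step 2: n = ni^2 / Na = (1.5e10)^2 / 3.64e+17
Step 3: n = 6.18e+02 cm^-3

6.18e+02


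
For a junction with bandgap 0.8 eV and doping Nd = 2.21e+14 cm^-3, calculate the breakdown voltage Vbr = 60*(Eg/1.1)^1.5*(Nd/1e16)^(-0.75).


Step 1: Eg/1.1 = 0.8/1.1 = 0.727273
Step 2: (Eg/1.1)^1.5 = 0.727273^1.5 = 0.620221
Step 3: (Nd/1e16)^(-0.75) = (0.0221)^(-0.75) = 17.446399
Step 4: Vbr = 60 * 0.620221 * 17.446399 = 649.2 V

649.2


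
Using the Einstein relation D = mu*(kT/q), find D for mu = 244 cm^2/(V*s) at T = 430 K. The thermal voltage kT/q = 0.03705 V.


Step 1: D = mu * (kT/q)
Step 2: D = 244 * 0.03705
Step 3: D = 9.04 cm^2/s

9.04


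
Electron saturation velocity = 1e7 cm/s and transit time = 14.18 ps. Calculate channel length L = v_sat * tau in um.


Step 1: tau in seconds = 14.18 ps * 1e-12 = 1.4180e-11 s
Step 2: L = v_sat * tau = 1e7 * 1.4180e-11 = 1.4180e-04 cm
Step 3: L in um = 1.4180e-04 * 1e4 = 1.418 um

1.418


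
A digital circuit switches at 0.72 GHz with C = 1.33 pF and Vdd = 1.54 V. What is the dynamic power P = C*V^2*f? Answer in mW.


Step 1: V^2 = 1.54^2 = 2.3716 V^2
Step 2: P = C*V^2*f = 1.33e-12 F * 2.3716 * 0.72e9 Hz
Step 3: P = 2.27104416e-03 W
Step 4: P = 2.271 mW

2.271


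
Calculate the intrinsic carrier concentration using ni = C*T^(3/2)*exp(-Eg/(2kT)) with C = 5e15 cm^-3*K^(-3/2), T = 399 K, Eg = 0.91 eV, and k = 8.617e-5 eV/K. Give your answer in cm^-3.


Step 1: Compute kT = 8.617e-5 * 399 = 0.03438183 eV
Step 2: Exponent = -Eg/(2kT) = -0.91/(2*0.03438183) = -13.23373
Step 3: T^(3/2) = 399^1.5 = 7970.02
Step 4: ni = 5e15 * 7970.02 * exp(-13.23373) = 7.13e+13 cm^-3

7.13e+13


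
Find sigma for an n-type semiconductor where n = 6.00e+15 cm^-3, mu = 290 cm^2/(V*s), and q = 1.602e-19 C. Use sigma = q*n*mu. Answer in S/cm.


Step 1: sigma = q * n * mu
Step 2: sigma = 1.602e-19 * 6.00e+15 * 290
Step 3: sigma = 2.787e-01 S/cm

2.787e-01


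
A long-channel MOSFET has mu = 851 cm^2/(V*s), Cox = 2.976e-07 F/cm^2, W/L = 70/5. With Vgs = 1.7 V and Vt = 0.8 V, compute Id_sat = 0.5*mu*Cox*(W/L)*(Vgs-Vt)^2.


Step 1: Overdrive voltage Vov = Vgs - Vt = 1.7 - 0.8 = 0.9 V
Step 2: W/L = 70/5 = 14
Step 3: Id = 0.5 * 851 * 2.976e-07 * 14 * 0.9^2
Step 4: Id = 1.44e-03 A

1.44e-03


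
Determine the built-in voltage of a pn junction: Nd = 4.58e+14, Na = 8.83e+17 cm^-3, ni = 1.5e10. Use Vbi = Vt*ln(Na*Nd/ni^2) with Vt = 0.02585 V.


Step 1: Compute Na*Nd/ni^2 = 8.83e+17 * 4.58e+14 / (1.5e10)^2 = 1.7974e+12
Step 2: ln(1.7974e+12) = 28.2174
Step 3: Vbi = 0.02585 * 28.2174 = 0.729 V

0.729


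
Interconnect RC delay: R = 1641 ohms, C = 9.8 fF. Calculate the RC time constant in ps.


Step 1: tau = R * C
Step 2: tau = 1641 * 9.8 fF = 1641 * 9.8e-15 F
Step 3: tau = 1.60818e-11 s = 16.0818 ps

16.0818


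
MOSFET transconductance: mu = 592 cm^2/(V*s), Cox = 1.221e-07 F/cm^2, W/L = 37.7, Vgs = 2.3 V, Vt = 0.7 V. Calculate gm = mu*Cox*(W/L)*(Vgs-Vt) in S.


Step 1: Vov = Vgs - Vt = 2.3 - 0.7 = 1.6 V
Step 2: gm = mu * Cox * (W/L) * Vov
Step 3: gm = 592 * 1.221e-07 * 37.7 * 1.6 = 4.36e-03 S

4.36e-03


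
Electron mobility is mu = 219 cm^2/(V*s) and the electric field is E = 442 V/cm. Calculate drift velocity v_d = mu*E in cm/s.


Step 1: v_d = mu * E
Step 2: v_d = 219 * 442 = 96798
Step 3: v_d = 9.68e+04 cm/s

9.68e+04


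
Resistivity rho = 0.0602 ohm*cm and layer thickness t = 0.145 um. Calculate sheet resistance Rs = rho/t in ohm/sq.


Step 1: Convert thickness to cm: t = 0.145 um = 1.4500e-05 cm
Step 2: Rs = rho / t = 0.0602 / 1.4500e-05
Step 3: Rs = 4151.7 ohm/sq

4151.7


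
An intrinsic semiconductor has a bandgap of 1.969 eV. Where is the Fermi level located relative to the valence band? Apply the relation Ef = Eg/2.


Step 1: For an intrinsic semiconductor, the Fermi level sits at midgap.
Step 2: Ef = Eg / 2 = 1.969 / 2 = 0.9845 eV

0.9845


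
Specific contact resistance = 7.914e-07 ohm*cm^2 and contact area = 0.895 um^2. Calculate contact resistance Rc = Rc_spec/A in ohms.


Step 1: Convert area to cm^2: 0.895 um^2 = 8.9500e-09 cm^2
Step 2: Rc = Rc_spec / A = 7.914e-07 / 8.9500e-09
Step 3: Rc = 8.84e+01 ohms

8.84e+01


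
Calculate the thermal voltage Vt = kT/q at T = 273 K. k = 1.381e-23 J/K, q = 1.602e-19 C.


Step 1: kT = 1.381e-23 * 273 = 3.77013e-21 J
Step 2: Vt = kT/q = 3.77013e-21 / 1.602e-19
Step 3: Vt = 0.02353 V

0.02353


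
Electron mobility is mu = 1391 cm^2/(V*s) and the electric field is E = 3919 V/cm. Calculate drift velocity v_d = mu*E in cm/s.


Step 1: v_d = mu * E
Step 2: v_d = 1391 * 3919 = 5451329
Step 3: v_d = 5.45e+06 cm/s

5.45e+06


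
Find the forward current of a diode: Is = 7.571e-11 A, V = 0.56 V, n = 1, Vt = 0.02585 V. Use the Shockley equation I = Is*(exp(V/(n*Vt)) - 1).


Step 1: V/(n*Vt) = 0.56/(1*0.02585) = 21.6634
Step 2: exp(21.6634) = 2.5603e+09
Step 3: I = 7.571e-11 * (2.5603e+09 - 1) = 1.94e-01 A

1.94e-01


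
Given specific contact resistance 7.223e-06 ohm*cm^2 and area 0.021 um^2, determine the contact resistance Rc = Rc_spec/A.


Step 1: Convert area to cm^2: 0.021 um^2 = 2.1000e-10 cm^2
Step 2: Rc = Rc_spec / A = 7.223e-06 / 2.1000e-10
Step 3: Rc = 3.44e+04 ohms

3.44e+04


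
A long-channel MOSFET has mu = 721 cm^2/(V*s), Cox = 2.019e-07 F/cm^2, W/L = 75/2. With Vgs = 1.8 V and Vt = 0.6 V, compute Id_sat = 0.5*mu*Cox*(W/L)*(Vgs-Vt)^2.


Step 1: Overdrive voltage Vov = Vgs - Vt = 1.8 - 0.6 = 1.2 V
Step 2: W/L = 75/2 = 37.5
Step 3: Id = 0.5 * 721 * 2.019e-07 * 37.5 * 1.2^2
Step 4: Id = 3.93e-03 A

3.93e-03
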